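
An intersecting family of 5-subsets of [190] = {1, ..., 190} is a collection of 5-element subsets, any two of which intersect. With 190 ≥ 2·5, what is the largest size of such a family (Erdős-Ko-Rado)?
max |F| = C(189, 4) = 51494751

Erdős-Ko-Rado (1961): when n ≥ 2k, max |F| = C(n−1, k−1). The bound is attained by the star {A : i ∈ A} for any fixed i ∈ [n]. Here C(190−1, 5−1) = C(189, 4) = 51494751.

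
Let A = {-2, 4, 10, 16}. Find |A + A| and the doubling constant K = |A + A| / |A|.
K = |A + A| / |A| = 7/4

Enumerate A + A = {a + b : a, b ∈ A}. With |A| = 4, there are |A|^2 = 16 ordered sum pairs; collecting distinct values, A + A = {-4, 2, 8, 14, 20, 26, 32}, so |A + A| = 7. Thus K = 7/4. Here |A + A| = 2|A| − 1 = 7, the minimum possible — so K = 7/4 is minimal, which holds iff A is an arithmetic progression.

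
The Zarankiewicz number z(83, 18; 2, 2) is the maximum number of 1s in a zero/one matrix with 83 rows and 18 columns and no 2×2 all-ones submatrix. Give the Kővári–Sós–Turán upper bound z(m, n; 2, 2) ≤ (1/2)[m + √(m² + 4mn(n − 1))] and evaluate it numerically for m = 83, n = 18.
z(83, 18; 2, 2) ≤ (1/2)[83 + √(83² + 4·83·18·17)] = (1/2)[83 + √108481] = 206.1823

Kővári–Sós–Turán: let r_1, ..., r_83 be the row sums and z = Σ r_i the total number of 1s. Each pair of columns can share at most one row with both entries 1 (else a 2×2 all-ones block appears), so Σ_i C(r_i, 2) ≤ C(18, 2) = 153. By convexity Σ_i C(r_i, 2) ≥ 83·C(z/83, 2) = z(z − 83)/(2·83), giving z² − 83z − 83·18·17 ≤ 0 and hence z ≤ (1/2)[83 + √(6889 + 4·25398)] = (1/2)[83 + √108481] ≈ (1/2)(83 + 329.3645) = 206.1823.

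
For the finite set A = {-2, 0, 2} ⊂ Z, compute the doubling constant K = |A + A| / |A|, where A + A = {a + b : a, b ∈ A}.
K = |A + A| / |A| = 5/3

Enumerate A + A = {a + b : a, b ∈ A}. With |A| = 3, there are |A|^2 = 9 ordered sum pairs; collecting distinct values, A + A = {-4, -2, 0, 2, 4}, so |A + A| = 5. Thus K = 5/3. Here |A + A| = 2|A| − 1 = 5, the minimum possible — so K = 5/3 is minimal, which holds iff A is an arithmetic progression.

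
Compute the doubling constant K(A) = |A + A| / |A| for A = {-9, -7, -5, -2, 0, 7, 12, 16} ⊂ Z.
K = |A + A| / |A| = 27/8

Enumerate A + A = {a + b : a, b ∈ A}. With |A| = 8, there are |A|^2 = 64 ordered sum pairs; collecting distinct values, A + A = {-18, -16, -14, -12, -11, -10, -9, -7, -5, -4, -2, 0, 2, 3, 5, 7, 9, 10, 11, 12, 14, 16, 19, 23, 24, 28, 32}, so |A + A| = 27. Thus K = 27/8. For comparison, the minimum possible |A + A| over all 8-element sets is 2·8 − 1 = 15 (so min K = 15/8), attained only by arithmetic progressions.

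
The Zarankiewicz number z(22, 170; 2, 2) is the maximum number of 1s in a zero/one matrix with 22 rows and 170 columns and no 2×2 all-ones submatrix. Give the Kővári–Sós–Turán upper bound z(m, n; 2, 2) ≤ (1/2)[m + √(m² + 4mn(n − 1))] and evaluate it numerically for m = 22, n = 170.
z(22, 170; 2, 2) ≤ (1/2)[22 + √(22² + 4·22·170·169)] = (1/2)[22 + √2528724] = 806.0981

Kővári–Sós–Turán: let r_1, ..., r_22 be the row sums and z = Σ r_i the total number of 1s. Each pair of columns can share at most one row with both entries 1 (else a 2×2 all-ones block appears), so Σ_i C(r_i, 2) ≤ C(170, 2) = 14365. By convexity Σ_i C(r_i, 2) ≥ 22·C(z/22, 2) = z(z − 22)/(2·22), giving z² − 22z − 22·170·169 ≤ 0 and hence z ≤ (1/2)[22 + √(484 + 4·632060)] = (1/2)[22 + √2528724] ≈ (1/2)(22 + 1590.1962) = 806.0981.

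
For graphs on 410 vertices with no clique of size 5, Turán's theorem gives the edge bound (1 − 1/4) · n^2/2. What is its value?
Turán density bound = (3/4) · 410^2/2 = 126075/2 ≈ 63037.5

Turán's theorem: ex(n, K_{r+1}) is achieved by the complete r-partite Turán graph T(n, r) with parts as balanced as possible, and is at most (1 − 1/r) · n^2/2. For r = 4, n = 410: the density bound is (3/4) · 168100/2 = 126075/2 ≈ 63037.5. The integer-valued extremum is e(T(410, 4)) = 63037, which is strictly less than the density bound 126075/2 since 4 ∤ 410 (the parts of T(410, 4) cannot all be equal).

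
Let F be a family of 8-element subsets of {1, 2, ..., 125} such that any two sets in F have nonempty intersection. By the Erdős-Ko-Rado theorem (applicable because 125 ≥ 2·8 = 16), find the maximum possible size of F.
max |F| = C(124, 7) = 75275158024

The Erdős-Ko-Rado theorem states: for n ≥ 2k, an intersecting family of k-subsets of an n-element set has size at most C(n − 1, k − 1), with equality for 'star' families {A ⊆ [n] : |A| = k, i ∈ A} (fix an element i). For n = 125, k = 8: C(124, 7) = 75275158024.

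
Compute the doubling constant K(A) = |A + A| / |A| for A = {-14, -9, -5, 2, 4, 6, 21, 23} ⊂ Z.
K = |A + A| / |A| = 30/8 = 15/4

Enumerate A + A = {a + b : a, b ∈ A}. With |A| = 8, there are |A|^2 = 64 ordered sum pairs; collecting distinct values, A + A = {-28, -23, -19, -18, -14, -12, -10, -8, -7, -5, -3, -1, 1, 4, 6, 7, 8, 9, 10, 12, 14, 16, 18, 23, 25, 27, 29, 42, 44, 46}, so |A + A| = 30. Thus K = 30/8 = 15/4. For comparison, the minimum possible |A + A| over all 8-element sets is 2·8 − 1 = 15 (so min K = 15/8), attained only by arithmetic progressions.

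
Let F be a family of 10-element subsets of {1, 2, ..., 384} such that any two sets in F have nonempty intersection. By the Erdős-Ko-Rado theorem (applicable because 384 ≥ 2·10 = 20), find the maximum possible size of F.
max |F| = C(383, 9) = 444528028030383375

Erdős-Ko-Rado (1961): when n ≥ 2k, max |F| = C(n−1, k−1). The bound is attained by the star {A : i ∈ A} for any fixed i ∈ [n]. Here C(384−1, 10−1) = C(383, 9) = 444528028030383375.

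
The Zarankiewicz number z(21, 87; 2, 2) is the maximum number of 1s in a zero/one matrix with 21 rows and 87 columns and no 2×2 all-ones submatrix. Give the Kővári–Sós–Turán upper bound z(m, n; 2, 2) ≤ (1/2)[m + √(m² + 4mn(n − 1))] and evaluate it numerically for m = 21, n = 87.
z(21, 87; 2, 2) ≤ (1/2)[21 + √(21² + 4·21·87·86)] = (1/2)[21 + √628929] = 407.0252

Kővári–Sós–Turán: let r_1, ..., r_21 be the row sums and z = Σ r_i the total number of 1s. Each pair of columns can share at most one row with both entries 1 (else a 2×2 all-ones block appears), so Σ_i C(r_i, 2) ≤ C(87, 2) = 3741. By convexity Σ_i C(r_i, 2) ≥ 21·C(z/21, 2) = z(z − 21)/(2·21), giving z² − 21z − 21·87·86 ≤ 0 and hence z ≤ (1/2)[21 + √(441 + 4·157122)] = (1/2)[21 + √628929] ≈ (1/2)(21 + 793.0504) = 407.0252.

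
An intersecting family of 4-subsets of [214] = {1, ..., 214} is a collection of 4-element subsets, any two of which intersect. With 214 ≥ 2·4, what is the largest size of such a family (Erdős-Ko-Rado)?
max |F| = C(213, 3) = 1587986

The Erdős-Ko-Rado theorem states: for n ≥ 2k, an intersecting family of k-subsets of an n-element set has size at most C(n − 1, k − 1), with equality for 'star' families {A ⊆ [n] : |A| = k, i ∈ A} (fix an element i). For n = 214, k = 4: C(213, 3) = 1587986.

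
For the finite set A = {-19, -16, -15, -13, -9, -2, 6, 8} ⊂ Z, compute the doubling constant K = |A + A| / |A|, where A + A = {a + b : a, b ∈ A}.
K = |A + A| / |A| = 31/8

Enumerate A + A = {a + b : a, b ∈ A}. With |A| = 8, there are |A|^2 = 64 ordered sum pairs; collecting distinct values, A + A = {-38, -35, -34, -32, -31, -30, -29, -28, -26, -25, -24, -22, -21, -18, -17, -15, -13, -11, -10, -9, -8, -7, -5, -4, -3, -1, 4, 6, 12, 14, 16}, so |A + A| = 31. Thus K = 31/8. For comparison, the minimum possible |A + A| over all 8-element sets is 2·8 − 1 = 15 (so min K = 15/8), attained only by arithmetic progressions.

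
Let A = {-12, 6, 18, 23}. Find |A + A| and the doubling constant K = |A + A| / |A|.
K = |A + A| / |A| = 10/4 = 5/2

Enumerate A + A = {a + b : a, b ∈ A}. With |A| = 4, there are |A|^2 = 16 ordered sum pairs; collecting distinct values, A + A = {-24, -6, 6, 11, 12, 24, 29, 36, 41, 46}, so |A + A| = 10. Thus K = 10/4 = 5/2. For comparison, the minimum possible |A + A| over all 4-element sets is 2·4 − 1 = 7 (so min K = 7/4), attained only by arithmetic progressions.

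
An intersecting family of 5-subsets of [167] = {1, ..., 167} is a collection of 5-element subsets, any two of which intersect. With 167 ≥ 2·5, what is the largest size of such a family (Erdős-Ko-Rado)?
max |F| = C(166, 4) = 30507895

Erdős-Ko-Rado (1961): when n ≥ 2k, max |F| = C(n−1, k−1). The bound is attained by the star {A : i ∈ A} for any fixed i ∈ [n]. Here C(167−1, 5−1) = C(166, 4) = 30507895.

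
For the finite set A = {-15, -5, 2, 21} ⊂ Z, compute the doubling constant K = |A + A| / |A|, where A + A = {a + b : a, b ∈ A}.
K = |A + A| / |A| = 10/4 = 5/2

Enumerate A + A = {a + b : a, b ∈ A}. With |A| = 4, there are |A|^2 = 16 ordered sum pairs; collecting distinct values, A + A = {-30, -20, -13, -10, -3, 4, 6, 16, 23, 42}, so |A + A| = 10. Thus K = 10/4 = 5/2. For comparison, the minimum possible |A + A| over all 4-element sets is 2·4 − 1 = 7 (so min K = 7/4), attained only by arithmetic progressions.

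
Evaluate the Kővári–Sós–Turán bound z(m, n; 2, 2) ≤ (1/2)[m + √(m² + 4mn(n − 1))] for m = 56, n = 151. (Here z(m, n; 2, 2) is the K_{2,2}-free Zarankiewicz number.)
z(56, 151; 2, 2) ≤ (1/2)[56 + √(56² + 4·56·151·150)] = (1/2)[56 + √5076736] = 1154.5807

Kővári–Sós–Turán: let r_1, ..., r_56 be the row sums and z = Σ r_i the total number of 1s. Each pair of columns can share at most one row with both entries 1 (else a 2×2 all-ones block appears), so Σ_i C(r_i, 2) ≤ C(151, 2) = 11325. By convexity Σ_i C(r_i, 2) ≥ 56·C(z/56, 2) = z(z − 56)/(2·56), giving z² − 56z − 56·151·150 ≤ 0 and hence z ≤ (1/2)[56 + √(3136 + 4·1268400)] = (1/2)[56 + √5076736] ≈ (1/2)(56 + 2253.1613) = 1154.5807.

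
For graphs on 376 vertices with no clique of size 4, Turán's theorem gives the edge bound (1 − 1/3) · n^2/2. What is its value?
Turán density bound = (2/3) · 376^2/2 = 141376/3 ≈ 47125.3333

Turán's theorem: ex(n, K_{r+1}) is achieved by the complete r-partite Turán graph T(n, r) with parts as balanced as possible, and is at most (1 − 1/r) · n^2/2. For r = 3, n = 376: the density bound is (2/3) · 141376/2 = 141376/3 ≈ 47125.3333. The integer-valued extremum is e(T(376, 3)) = 47125, which is strictly less than the density bound 141376/3 since 3 ∤ 376 (the parts of T(376, 3) cannot all be equal).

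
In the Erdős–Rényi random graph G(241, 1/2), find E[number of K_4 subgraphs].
E[# K_4] = C(241, 4) · (1/2)^C(4, 2) = 137085620 / 2^6 = 34271405/16 = 2141962.8125

For each 4-subset S of vertices (there are C(241, 4) = 137085620 such S), let X_S = 1 if S induces a K_4 (all C(4, 2) = 6 edges present). Then P(X_S = 1) = (1/2)^6 = 1/64. By linearity of expectation, E[# K_4] = C(241, 4) · (1/2)^6 = 137085620 / 64 = 34271405/16 = 2141962.8125.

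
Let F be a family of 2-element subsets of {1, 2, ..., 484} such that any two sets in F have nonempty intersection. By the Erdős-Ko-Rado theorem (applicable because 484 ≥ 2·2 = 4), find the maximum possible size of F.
max |F| = C(483, 1) = 483

The Erdős-Ko-Rado theorem states: for n ≥ 2k, an intersecting family of k-subsets of an n-element set has size at most C(n − 1, k − 1), with equality for 'star' families {A ⊆ [n] : |A| = k, i ∈ A} (fix an element i). For n = 484, k = 2: C(483, 1) = 483.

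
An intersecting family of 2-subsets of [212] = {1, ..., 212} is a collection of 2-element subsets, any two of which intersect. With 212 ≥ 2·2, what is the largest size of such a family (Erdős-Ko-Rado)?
max |F| = C(211, 1) = 211

Erdős-Ko-Rado (1961): when n ≥ 2k, max |F| = C(n−1, k−1). The bound is attained by the star {A : i ∈ A} for any fixed i ∈ [n]. Here C(212−1, 2−1) = C(211, 1) = 211.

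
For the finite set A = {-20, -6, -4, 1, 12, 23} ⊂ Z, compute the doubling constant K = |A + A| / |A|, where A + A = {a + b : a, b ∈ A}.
K = |A + A| / |A| = 19/6

Enumerate A + A = {a + b : a, b ∈ A}. With |A| = 6, there are |A|^2 = 36 ordered sum pairs; collecting distinct values, A + A = {-40, -26, -24, -19, -12, -10, -8, -5, -3, 2, 3, 6, 8, 13, 17, 19, 24, 35, 46}, so |A + A| = 19. Thus K = 19/6. For comparison, the minimum possible |A + A| over all 6-element sets is 2·6 − 1 = 11 (so min K = 11/6), attained only by arithmetic progressions.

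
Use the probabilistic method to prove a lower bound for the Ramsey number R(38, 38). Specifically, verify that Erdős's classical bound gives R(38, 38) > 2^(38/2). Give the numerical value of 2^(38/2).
2^(38/2) = 524288; so R(38, 38) > 524288

Colour each edge of K_n uniformly at random with red/blue. The expected number of monochromatic K_38 is C(n, 38) · 2 · 2^(−C(38,2)). If C(n, 38) · 2^(1 − C(38,2)) < 1, then with positive probability no monochromatic K_38 exists, so R(38, 38) > n. The standard estimate C(n, 38) ≤ n^38/38! shows this inequality holds whenever n ≤ 2^(38/2) (since 38! · 2^(C(38,2) − 1) > 2^(38^2/2) ≥ n^38). Hence R(38, 38) > 2^(38/2) = 524288.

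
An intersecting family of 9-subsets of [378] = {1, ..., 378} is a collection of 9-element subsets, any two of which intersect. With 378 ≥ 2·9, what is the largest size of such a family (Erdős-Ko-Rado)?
max |F| = C(377, 8) = 9391586156684875

The Erdős-Ko-Rado theorem states: for n ≥ 2k, an intersecting family of k-subsets of an n-element set has size at most C(n − 1, k − 1), with equality for 'star' families {A ⊆ [n] : |A| = k, i ∈ A} (fix an element i). For n = 378, k = 9: C(377, 8) = 9391586156684875.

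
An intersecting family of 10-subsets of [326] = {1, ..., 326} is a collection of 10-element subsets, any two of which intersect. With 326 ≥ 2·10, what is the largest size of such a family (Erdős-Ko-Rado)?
max |F| = C(325, 9) = 99690966920773800

The Erdős-Ko-Rado theorem states: for n ≥ 2k, an intersecting family of k-subsets of an n-element set has size at most C(n − 1, k − 1), with equality for 'star' families {A ⊆ [n] : |A| = k, i ∈ A} (fix an element i). For n = 326, k = 10: C(325, 9) = 99690966920773800.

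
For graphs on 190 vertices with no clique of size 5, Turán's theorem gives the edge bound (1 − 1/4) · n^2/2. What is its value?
Turán density bound = (3/4) · 190^2/2 = 27075/2 ≈ 13537.5

Turán's theorem: ex(n, K_{r+1}) is achieved by the complete r-partite Turán graph T(n, r) with parts as balanced as possible, and is at most (1 − 1/r) · n^2/2. For r = 4, n = 190: the density bound is (3/4) · 36100/2 = 27075/2 ≈ 13537.5. The integer-valued extremum is e(T(190, 4)) = 13537, which is strictly less than the density bound 27075/2 since 4 ∤ 190 (the parts of T(190, 4) cannot all be equal).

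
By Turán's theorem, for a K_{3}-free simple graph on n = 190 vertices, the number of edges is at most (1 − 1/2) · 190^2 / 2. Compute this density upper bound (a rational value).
Turán density bound = (1/2) · 190^2/2 = 9025

Turán's theorem: ex(n, K_{r+1}) is achieved by the complete r-partite Turán graph T(n, r) with parts as balanced as possible, and is at most (1 − 1/r) · n^2/2. For r = 2, n = 190: the density bound is (1/2) · 36100/2 = 9025. Since 2 ∣ 190, the Turán graph T(190, 2) has parts of equal size 95, and its edge count e(T(190, 2)) = 9025 attains the density bound exactly.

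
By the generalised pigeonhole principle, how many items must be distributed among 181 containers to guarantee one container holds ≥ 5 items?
n = (5 − 1)·181 + 1 = 725

By the generalised pigeonhole principle, to guarantee some box contains ≥ r objects we need more than (r − 1) · k objects total. Threshold: n = (r − 1) · k + 1. With r = 5 and k = 181: n = 4 · 181 + 1 = 724 + 1 = 725. For n = 724 = 4 · 181, we can put exactly 4 objects in every box, avoiding 5 in any single one — so 725 is tight.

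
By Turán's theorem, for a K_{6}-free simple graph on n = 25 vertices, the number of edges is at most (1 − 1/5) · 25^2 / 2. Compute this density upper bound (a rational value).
Turán density bound = (4/5) · 25^2/2 = 250

Turán's theorem: ex(n, K_{r+1}) is achieved by the complete r-partite Turán graph T(n, r) with parts as balanced as possible, and is at most (1 − 1/r) · n^2/2. For r = 5, n = 25: the density bound is (4/5) · 625/2 = 250. Since 5 ∣ 25, the Turán graph T(25, 5) has parts of equal size 5, and its edge count e(T(25, 5)) = 250 attains the density bound exactly.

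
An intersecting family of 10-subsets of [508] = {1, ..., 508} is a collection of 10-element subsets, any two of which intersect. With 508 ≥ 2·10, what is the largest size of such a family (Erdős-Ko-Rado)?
max |F| = C(507, 9) = 5679333028629099125

Erdős-Ko-Rado (1961): when n ≥ 2k, max |F| = C(n−1, k−1). The bound is attained by the star {A : i ∈ A} for any fixed i ∈ [n]. Here C(508−1, 10−1) = C(507, 9) = 5679333028629099125.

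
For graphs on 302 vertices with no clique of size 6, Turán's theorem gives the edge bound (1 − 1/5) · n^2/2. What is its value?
Turán density bound = (4/5) · 302^2/2 = 182408/5 ≈ 36481.6

Turán's theorem: ex(n, K_{r+1}) is achieved by the complete r-partite Turán graph T(n, r) with parts as balanced as possible, and is at most (1 − 1/r) · n^2/2. For r = 5, n = 302: the density bound is (4/5) · 91204/2 = 182408/5 ≈ 36481.6. The integer-valued extremum is e(T(302, 5)) = 36481, which is strictly less than the density bound 182408/5 since 5 ∤ 302 (the parts of T(302, 5) cannot all be equal).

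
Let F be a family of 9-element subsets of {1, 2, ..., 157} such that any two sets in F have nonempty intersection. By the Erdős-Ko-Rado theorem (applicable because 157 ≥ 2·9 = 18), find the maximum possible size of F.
max |F| = C(156, 8) = 7248464019225

Erdős-Ko-Rado (1961): when n ≥ 2k, max |F| = C(n−1, k−1). The bound is attained by the star {A : i ∈ A} for any fixed i ∈ [n]. Here C(157−1, 9−1) = C(156, 8) = 7248464019225.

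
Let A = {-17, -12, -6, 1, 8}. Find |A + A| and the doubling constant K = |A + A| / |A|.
K = |A + A| / |A| = 14/5

Enumerate A + A = {a + b : a, b ∈ A}. With |A| = 5, there are |A|^2 = 25 ordered sum pairs; collecting distinct values, A + A = {-34, -29, -24, -23, -18, -16, -12, -11, -9, -5, -4, 2, 9, 16}, so |A + A| = 14. Thus K = 14/5. For comparison, the minimum possible |A + A| over all 5-element sets is 2·5 − 1 = 9 (so min K = 9/5), attained only by arithmetic progressions.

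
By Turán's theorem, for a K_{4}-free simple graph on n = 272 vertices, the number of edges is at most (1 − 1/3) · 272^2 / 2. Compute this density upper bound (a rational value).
Turán density bound = (2/3) · 272^2/2 = 73984/3 ≈ 24661.3333

Turán's theorem: ex(n, K_{r+1}) is achieved by the complete r-partite Turán graph T(n, r) with parts as balanced as possible, and is at most (1 − 1/r) · n^2/2. For r = 3, n = 272: the density bound is (2/3) · 73984/2 = 73984/3 ≈ 24661.3333. The integer-valued extremum is e(T(272, 3)) = 24661, which is strictly less than the density bound 73984/3 since 3 ∤ 272 (the parts of T(272, 3) cannot all be equal).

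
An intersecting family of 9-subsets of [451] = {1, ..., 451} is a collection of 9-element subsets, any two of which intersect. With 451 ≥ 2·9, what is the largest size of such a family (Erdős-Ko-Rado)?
max |F| = C(450, 8) = 39174677916258600

Erdős-Ko-Rado (1961): when n ≥ 2k, max |F| = C(n−1, k−1). The bound is attained by the star {A : i ∈ A} for any fixed i ∈ [n]. Here C(451−1, 9−1) = C(450, 8) = 39174677916258600.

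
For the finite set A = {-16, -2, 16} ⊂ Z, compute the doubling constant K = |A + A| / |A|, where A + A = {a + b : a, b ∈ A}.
K = |A + A| / |A| = 6/3 = 2

Enumerate A + A = {a + b : a, b ∈ A}. With |A| = 3, there are |A|^2 = 9 ordered sum pairs; collecting distinct values, A + A = {-32, -18, -4, 0, 14, 32}, so |A + A| = 6. Thus K = 6/3 = 2. For comparison, the minimum possible |A + A| over all 3-element sets is 2·3 − 1 = 5 (so min K = 5/3), attained only by arithmetic progressions.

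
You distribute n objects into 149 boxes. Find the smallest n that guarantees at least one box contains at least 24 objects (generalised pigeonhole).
n = (24 − 1)·149 + 1 = 3428

By the generalised pigeonhole principle, to guarantee some box contains ≥ r objects we need more than (r − 1) · k objects total. Threshold: n = (r − 1) · k + 1. With r = 24 and k = 149: n = 23 · 149 + 1 = 3427 + 1 = 3428. For n = 3427 = 23 · 149, we can put exactly 23 objects in every box, avoiding 24 in any single one — so 3428 is tight.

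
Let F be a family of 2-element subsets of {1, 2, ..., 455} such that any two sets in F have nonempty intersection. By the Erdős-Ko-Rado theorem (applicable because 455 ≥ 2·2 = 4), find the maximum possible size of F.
max |F| = C(454, 1) = 454

The Erdős-Ko-Rado theorem states: for n ≥ 2k, an intersecting family of k-subsets of an n-element set has size at most C(n − 1, k − 1), with equality for 'star' families {A ⊆ [n] : |A| = k, i ∈ A} (fix an element i). For n = 455, k = 2: C(454, 1) = 454.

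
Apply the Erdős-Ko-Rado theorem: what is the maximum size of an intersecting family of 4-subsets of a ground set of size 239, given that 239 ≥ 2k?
max |F| = C(238, 3) = 2218636

The Erdős-Ko-Rado theorem states: for n ≥ 2k, an intersecting family of k-subsets of an n-element set has size at most C(n − 1, k − 1), with equality for 'star' families {A ⊆ [n] : |A| = k, i ∈ A} (fix an element i). For n = 239, k = 4: C(238, 3) = 2218636.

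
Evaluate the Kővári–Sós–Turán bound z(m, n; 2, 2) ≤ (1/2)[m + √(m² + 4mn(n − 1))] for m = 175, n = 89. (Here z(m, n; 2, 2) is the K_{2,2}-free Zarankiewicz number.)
z(175, 89; 2, 2) ≤ (1/2)[175 + √(175² + 4·175·89·88)] = (1/2)[175 + √5513025] = 1261.4916

Kővári–Sós–Turán: let r_1, ..., r_175 be the row sums and z = Σ r_i the total number of 1s. Each pair of columns can share at most one row with both entries 1 (else a 2×2 all-ones block appears), so Σ_i C(r_i, 2) ≤ C(89, 2) = 3916. By convexity Σ_i C(r_i, 2) ≥ 175·C(z/175, 2) = z(z − 175)/(2·175), giving z² − 175z − 175·89·88 ≤ 0 and hence z ≤ (1/2)[175 + √(30625 + 4·1370600)] = (1/2)[175 + √5513025] ≈ (1/2)(175 + 2347.9832) = 1261.4916.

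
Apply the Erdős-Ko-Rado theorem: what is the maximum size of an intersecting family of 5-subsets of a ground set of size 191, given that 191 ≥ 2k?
max |F| = C(190, 4) = 52602165

The Erdős-Ko-Rado theorem states: for n ≥ 2k, an intersecting family of k-subsets of an n-element set has size at most C(n − 1, k − 1), with equality for 'star' families {A ⊆ [n] : |A| = k, i ∈ A} (fix an element i). For n = 191, k = 5: C(190, 4) = 52602165.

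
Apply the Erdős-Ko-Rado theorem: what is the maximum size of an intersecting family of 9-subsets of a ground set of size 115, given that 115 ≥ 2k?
max |F| = C(114, 8) = 550339251858

Erdős-Ko-Rado (1961): when n ≥ 2k, max |F| = C(n−1, k−1). The bound is attained by the star {A : i ∈ A} for any fixed i ∈ [n]. Here C(115−1, 9−1) = C(114, 8) = 550339251858.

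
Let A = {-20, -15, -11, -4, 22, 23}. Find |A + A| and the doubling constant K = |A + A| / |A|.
K = |A + A| / |A| = 21/6 = 7/2

Enumerate A + A = {a + b : a, b ∈ A}. With |A| = 6, there are |A|^2 = 36 ordered sum pairs; collecting distinct values, A + A = {-40, -35, -31, -30, -26, -24, -22, -19, -15, -8, 2, 3, 7, 8, 11, 12, 18, 19, 44, 45, 46}, so |A + A| = 21. Thus K = 21/6 = 7/2. For comparison, the minimum possible |A + A| over all 6-element sets is 2·6 − 1 = 11 (so min K = 11/6), attained only by arithmetic progressions.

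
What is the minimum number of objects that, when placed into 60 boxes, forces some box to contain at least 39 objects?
n = (39 − 1)·60 + 1 = 2281

By the generalised pigeonhole principle, to guarantee some box contains ≥ r objects we need more than (r − 1) · k objects total. Threshold: n = (r − 1) · k + 1. With r = 39 and k = 60: n = 38 · 60 + 1 = 2280 + 1 = 2281. For n = 2280 = 38 · 60, we can put exactly 38 objects in every box, avoiding 39 in any single one — so 2281 is tight.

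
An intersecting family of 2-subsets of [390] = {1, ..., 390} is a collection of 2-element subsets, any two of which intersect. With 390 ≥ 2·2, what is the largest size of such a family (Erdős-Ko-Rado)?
max |F| = C(389, 1) = 389

Erdős-Ko-Rado (1961): when n ≥ 2k, max |F| = C(n−1, k−1). The bound is attained by the star {A : i ∈ A} for any fixed i ∈ [n]. Here C(390−1, 2−1) = C(389, 1) = 389.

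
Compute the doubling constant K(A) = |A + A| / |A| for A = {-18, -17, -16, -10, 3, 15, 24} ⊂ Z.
K = |A + A| / |A| = 26/7

Enumerate A + A = {a + b : a, b ∈ A}. With |A| = 7, there are |A|^2 = 49 ordered sum pairs; collecting distinct values, A + A = {-36, -35, -34, -33, -32, -28, -27, -26, -20, -15, -14, -13, -7, -3, -2, -1, 5, 6, 7, 8, 14, 18, 27, 30, 39, 48}, so |A + A| = 26. Thus K = 26/7. For comparison, the minimum possible |A + A| over all 7-element sets is 2·7 − 1 = 13 (so min K = 13/7), attained only by arithmetic progressions.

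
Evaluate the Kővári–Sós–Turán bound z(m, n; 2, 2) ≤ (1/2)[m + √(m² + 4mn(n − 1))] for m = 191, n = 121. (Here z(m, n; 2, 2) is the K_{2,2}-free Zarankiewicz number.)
z(191, 121; 2, 2) ≤ (1/2)[191 + √(191² + 4·191·121·120)] = (1/2)[191 + √11129761] = 1763.5648

Kővári–Sós–Turán: let r_1, ..., r_191 be the row sums and z = Σ r_i the total number of 1s. Each pair of columns can share at most one row with both entries 1 (else a 2×2 all-ones block appears), so Σ_i C(r_i, 2) ≤ C(121, 2) = 7260. By convexity Σ_i C(r_i, 2) ≥ 191·C(z/191, 2) = z(z − 191)/(2·191), giving z² − 191z − 191·121·120 ≤ 0 and hence z ≤ (1/2)[191 + √(36481 + 4·2773320)] = (1/2)[191 + √11129761] ≈ (1/2)(191 + 3336.1296) = 1763.5648.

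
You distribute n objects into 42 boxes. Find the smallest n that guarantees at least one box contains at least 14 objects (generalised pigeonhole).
n = (14 − 1)·42 + 1 = 547

By the generalised pigeonhole principle, to guarantee some box contains ≥ r objects we need more than (r − 1) · k objects total. Threshold: n = (r − 1) · k + 1. With r = 14 and k = 42: n = 13 · 42 + 1 = 546 + 1 = 547. For n = 546 = 13 · 42, we can put exactly 13 objects in every box, avoiding 14 in any single one — so 547 is tight.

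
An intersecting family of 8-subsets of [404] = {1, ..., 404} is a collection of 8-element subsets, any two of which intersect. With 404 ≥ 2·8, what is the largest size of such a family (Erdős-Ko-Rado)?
max |F| = C(403, 7) = 325050921257140

The Erdős-Ko-Rado theorem states: for n ≥ 2k, an intersecting family of k-subsets of an n-element set has size at most C(n − 1, k − 1), with equality for 'star' families {A ⊆ [n] : |A| = k, i ∈ A} (fix an element i). For n = 404, k = 8: C(403, 7) = 325050921257140.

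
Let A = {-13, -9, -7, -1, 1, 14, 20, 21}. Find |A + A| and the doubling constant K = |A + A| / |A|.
K = |A + A| / |A| = 32/8 = 4

Enumerate A + A = {a + b : a, b ∈ A}. With |A| = 8, there are |A|^2 = 64 ordered sum pairs; collecting distinct values, A + A = {-26, -22, -20, -18, -16, -14, -12, -10, -8, -6, -2, 0, 1, 2, 5, 7, 8, 11, 12, 13, 14, 15, 19, 20, 21, 22, 28, 34, 35, 40, 41, 42}, so |A + A| = 32. Thus K = 32/8 = 4. For comparison, the minimum possible |A + A| over all 8-element sets is 2·8 − 1 = 15 (so min K = 15/8), attained only by arithmetic progressions.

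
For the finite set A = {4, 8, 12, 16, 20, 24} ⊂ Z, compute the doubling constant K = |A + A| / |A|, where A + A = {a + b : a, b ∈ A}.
K = |A + A| / |A| = 11/6

Enumerate A + A = {a + b : a, b ∈ A}. With |A| = 6, there are |A|^2 = 36 ordered sum pairs; collecting distinct values, A + A = {8, 12, 16, 20, 24, 28, 32, 36, 40, 44, 48}, so |A + A| = 11. Thus K = 11/6. Here |A + A| = 2|A| − 1 = 11, the minimum possible — so K = 11/6 is minimal, which holds iff A is an arithmetic progression.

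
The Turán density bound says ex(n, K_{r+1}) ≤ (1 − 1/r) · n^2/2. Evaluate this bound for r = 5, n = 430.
Turán density bound = (4/5) · 430^2/2 = 73960

Turán's theorem: ex(n, K_{r+1}) is achieved by the complete r-partite Turán graph T(n, r) with parts as balanced as possible, and is at most (1 − 1/r) · n^2/2. For r = 5, n = 430: the density bound is (4/5) · 184900/2 = 73960. Since 5 ∣ 430, the Turán graph T(430, 5) has parts of equal size 86, and its edge count e(T(430, 5)) = 73960 attains the density bound exactly.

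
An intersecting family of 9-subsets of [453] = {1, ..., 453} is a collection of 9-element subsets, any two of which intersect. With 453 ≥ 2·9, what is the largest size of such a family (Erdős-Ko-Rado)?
max |F| = C(452, 8) = 40600718090136600

The Erdős-Ko-Rado theorem states: for n ≥ 2k, an intersecting family of k-subsets of an n-element set has size at most C(n − 1, k − 1), with equality for 'star' families {A ⊆ [n] : |A| = k, i ∈ A} (fix an element i). For n = 453, k = 9: C(452, 8) = 40600718090136600.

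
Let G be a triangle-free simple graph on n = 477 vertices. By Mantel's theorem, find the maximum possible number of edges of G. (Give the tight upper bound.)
ex(477, K_3) = ⌊477^2/4⌋ = 56882

Mantel (1907): a triangle-free graph on n vertices has at most ⌊n^2/4⌋ edges, with equality for the complete bipartite graph K_{⌊n/2⌋, ⌈n/2⌉}. For n = 477: ⌊477^2/4⌋ = ⌊227529/4⌋ = 56882. The extremal graph is K_{238, 239}, which has 238·239 = 56882 edges.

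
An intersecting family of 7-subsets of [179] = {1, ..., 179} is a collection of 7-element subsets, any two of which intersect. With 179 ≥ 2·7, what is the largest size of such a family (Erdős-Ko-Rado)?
max |F| = C(178, 6) = 40570171180

Erdős-Ko-Rado (1961): when n ≥ 2k, max |F| = C(n−1, k−1). The bound is attained by the star {A : i ∈ A} for any fixed i ∈ [n]. Here C(179−1, 7−1) = C(178, 6) = 40570171180.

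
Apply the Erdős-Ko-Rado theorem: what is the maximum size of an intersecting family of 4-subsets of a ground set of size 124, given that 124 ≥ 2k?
max |F| = C(123, 3) = 302621

Erdős-Ko-Rado (1961): when n ≥ 2k, max |F| = C(n−1, k−1). The bound is attained by the star {A : i ∈ A} for any fixed i ∈ [n]. Here C(124−1, 4−1) = C(123, 3) = 302621.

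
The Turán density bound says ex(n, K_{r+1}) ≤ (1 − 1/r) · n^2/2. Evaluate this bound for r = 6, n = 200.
Turán density bound = (5/6) · 200^2/2 = 50000/3 ≈ 16666.6667

Turán's theorem: ex(n, K_{r+1}) is achieved by the complete r-partite Turán graph T(n, r) with parts as balanced as possible, and is at most (1 − 1/r) · n^2/2. For r = 6, n = 200: the density bound is (5/6) · 40000/2 = 50000/3 ≈ 16666.6667. The integer-valued extremum is e(T(200, 6)) = 16666, which is strictly less than the density bound 50000/3 since 6 ∤ 200 (the parts of T(200, 6) cannot all be equal).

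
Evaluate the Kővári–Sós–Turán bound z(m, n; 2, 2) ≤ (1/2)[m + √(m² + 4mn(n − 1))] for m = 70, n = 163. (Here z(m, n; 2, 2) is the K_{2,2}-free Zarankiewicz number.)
z(70, 163; 2, 2) ≤ (1/2)[70 + √(70² + 4·70·163·162)] = (1/2)[70 + √7398580] = 1395.0165

Kővári–Sós–Turán: let r_1, ..., r_70 be the row sums and z = Σ r_i the total number of 1s. Each pair of columns can share at most one row with both entries 1 (else a 2×2 all-ones block appears), so Σ_i C(r_i, 2) ≤ C(163, 2) = 13203. By convexity Σ_i C(r_i, 2) ≥ 70·C(z/70, 2) = z(z − 70)/(2·70), giving z² − 70z − 70·163·162 ≤ 0 and hence z ≤ (1/2)[70 + √(4900 + 4·1848420)] = (1/2)[70 + √7398580] ≈ (1/2)(70 + 2720.0331) = 1395.0165.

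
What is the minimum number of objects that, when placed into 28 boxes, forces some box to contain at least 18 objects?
n = (18 − 1)·28 + 1 = 477

By the generalised pigeonhole principle, to guarantee some box contains ≥ r objects we need more than (r − 1) · k objects total. Threshold: n = (r − 1) · k + 1. With r = 18 and k = 28: n = 17 · 28 + 1 = 476 + 1 = 477. For n = 476 = 17 · 28, we can put exactly 17 objects in every box, avoiding 18 in any single one — so 477 is tight.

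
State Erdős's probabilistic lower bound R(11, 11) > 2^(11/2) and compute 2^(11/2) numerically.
2^(11/2) = 45.2548; so R(11, 11) > 45.2548

Colour each edge of K_n uniformly at random with red/blue. The expected number of monochromatic K_11 is C(n, 11) · 2 · 2^(−C(11,2)). If C(n, 11) · 2^(1 − C(11,2)) < 1, then with positive probability no monochromatic K_11 exists, so R(11, 11) > n. The standard estimate C(n, 11) ≤ n^11/11! shows this inequality holds whenever n ≤ 2^(11/2) (since 11! · 2^(C(11,2) − 1) > 2^(11^2/2) ≥ n^11). Hence R(11, 11) > 2^(11/2) = 45.2548.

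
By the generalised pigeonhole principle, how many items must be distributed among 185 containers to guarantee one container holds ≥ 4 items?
n = (4 − 1)·185 + 1 = 556

By the generalised pigeonhole principle, to guarantee some box contains ≥ r objects we need more than (r − 1) · k objects total. Threshold: n = (r − 1) · k + 1. With r = 4 and k = 185: n = 3 · 185 + 1 = 555 + 1 = 556. For n = 555 = 3 · 185, we can put exactly 3 objects in every box, avoiding 4 in any single one — so 556 is tight.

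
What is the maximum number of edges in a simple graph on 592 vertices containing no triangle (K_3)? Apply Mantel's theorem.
ex(592, K_3) = ⌊592^2/4⌋ = 87616

Mantel (1907): a triangle-free graph on n vertices has at most ⌊n^2/4⌋ edges, with equality for the complete bipartite graph K_{⌊n/2⌋, ⌈n/2⌉}. For n = 592: ⌊592^2/4⌋ = ⌊350464/4⌋ = 87616. The extremal graph is K_{296, 296}, which has 296·296 = 87616 edges.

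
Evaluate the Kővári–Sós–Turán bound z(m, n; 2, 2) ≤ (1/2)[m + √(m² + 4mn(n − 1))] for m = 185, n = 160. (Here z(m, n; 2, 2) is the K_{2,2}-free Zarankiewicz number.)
z(185, 160; 2, 2) ≤ (1/2)[185 + √(185² + 4·185·160·159)] = (1/2)[185 + √18859825] = 2263.895

Kővári–Sós–Turán: let r_1, ..., r_185 be the row sums and z = Σ r_i the total number of 1s. Each pair of columns can share at most one row with both entries 1 (else a 2×2 all-ones block appears), so Σ_i C(r_i, 2) ≤ C(160, 2) = 12720. By convexity Σ_i C(r_i, 2) ≥ 185·C(z/185, 2) = z(z − 185)/(2·185), giving z² − 185z − 185·160·159 ≤ 0 and hence z ≤ (1/2)[185 + √(34225 + 4·4706400)] = (1/2)[185 + √18859825] ≈ (1/2)(185 + 4342.79) = 2263.895.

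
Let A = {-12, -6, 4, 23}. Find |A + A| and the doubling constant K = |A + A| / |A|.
K = |A + A| / |A| = 10/4 = 5/2

Enumerate A + A = {a + b : a, b ∈ A}. With |A| = 4, there are |A|^2 = 16 ordered sum pairs; collecting distinct values, A + A = {-24, -18, -12, -8, -2, 8, 11, 17, 27, 46}, so |A + A| = 10. Thus K = 10/4 = 5/2. For comparison, the minimum possible |A + A| over all 4-element sets is 2·4 − 1 = 7 (so min K = 7/4), attained only by arithmetic progressions.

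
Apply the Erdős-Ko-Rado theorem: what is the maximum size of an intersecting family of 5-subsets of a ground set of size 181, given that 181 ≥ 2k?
max |F| = C(180, 4) = 42296805

The Erdős-Ko-Rado theorem states: for n ≥ 2k, an intersecting family of k-subsets of an n-element set has size at most C(n − 1, k − 1), with equality for 'star' families {A ⊆ [n] : |A| = k, i ∈ A} (fix an element i). For n = 181, k = 5: C(180, 4) = 42296805.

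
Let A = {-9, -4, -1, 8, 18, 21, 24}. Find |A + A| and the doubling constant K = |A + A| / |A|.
K = |A + A| / |A| = 25/7

Enumerate A + A = {a + b : a, b ∈ A}. With |A| = 7, there are |A|^2 = 49 ordered sum pairs; collecting distinct values, A + A = {-18, -13, -10, -8, -5, -2, -1, 4, 7, 9, 12, 14, 15, 16, 17, 20, 23, 26, 29, 32, 36, 39, 42, 45, 48}, so |A + A| = 25. Thus K = 25/7. For comparison, the minimum possible |A + A| over all 7-element sets is 2·7 − 1 = 13 (so min K = 13/7), attained only by arithmetic progressions.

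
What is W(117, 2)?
W(117, 2) = 117 + 1 = 118

A 2-term AP is any pair of integers, so a monochromatic 2-AP exists iff some colour is used at least twice. With 117 colours, the colouring i ↦ i on {1, ..., 117} uses each colour once, avoiding any monochromatic pair, so W(117, 2) > 117. For {1, ..., 118}, pigeonhole forces two integers of the same colour, which form a monochromatic 2-AP. Hence W(117, 2) = 118.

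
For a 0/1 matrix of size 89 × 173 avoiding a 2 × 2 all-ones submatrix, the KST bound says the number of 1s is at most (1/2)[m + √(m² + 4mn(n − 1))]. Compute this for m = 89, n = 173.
z(89, 173; 2, 2) ≤ (1/2)[89 + √(89² + 4·89·173·172)] = (1/2)[89 + √10601057] = 1672.4632

Kővári–Sós–Turán: let r_1, ..., r_89 be the row sums and z = Σ r_i the total number of 1s. Each pair of columns can share at most one row with both entries 1 (else a 2×2 all-ones block appears), so Σ_i C(r_i, 2) ≤ C(173, 2) = 14878. By convexity Σ_i C(r_i, 2) ≥ 89·C(z/89, 2) = z(z − 89)/(2·89), giving z² − 89z − 89·173·172 ≤ 0 and hence z ≤ (1/2)[89 + √(7921 + 4·2648284)] = (1/2)[89 + √10601057] ≈ (1/2)(89 + 3255.9264) = 1672.4632.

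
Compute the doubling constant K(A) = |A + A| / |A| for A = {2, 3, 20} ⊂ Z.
K = |A + A| / |A| = 6/3 = 2

Enumerate A + A = {a + b : a, b ∈ A}. With |A| = 3, there are |A|^2 = 9 ordered sum pairs; collecting distinct values, A + A = {4, 5, 6, 22, 23, 40}, so |A + A| = 6. Thus K = 6/3 = 2. For comparison, the minimum possible |A + A| over all 3-element sets is 2·3 − 1 = 5 (so min K = 5/3), attained only by arithmetic progressions.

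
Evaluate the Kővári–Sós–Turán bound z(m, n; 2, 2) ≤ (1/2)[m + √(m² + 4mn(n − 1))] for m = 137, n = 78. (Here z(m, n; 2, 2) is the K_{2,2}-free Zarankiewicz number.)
z(137, 78; 2, 2) ≤ (1/2)[137 + √(137² + 4·137·78·77)] = (1/2)[137 + √3310057] = 978.1781

Kővári–Sós–Turán: let r_1, ..., r_137 be the row sums and z = Σ r_i the total number of 1s. Each pair of columns can share at most one row with both entries 1 (else a 2×2 all-ones block appears), so Σ_i C(r_i, 2) ≤ C(78, 2) = 3003. By convexity Σ_i C(r_i, 2) ≥ 137·C(z/137, 2) = z(z − 137)/(2·137), giving z² − 137z − 137·78·77 ≤ 0 and hence z ≤ (1/2)[137 + √(18769 + 4·822822)] = (1/2)[137 + √3310057] ≈ (1/2)(137 + 1819.3562) = 978.1781.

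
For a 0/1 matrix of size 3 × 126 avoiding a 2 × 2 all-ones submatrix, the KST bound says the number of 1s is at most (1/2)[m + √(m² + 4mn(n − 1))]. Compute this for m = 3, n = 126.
z(3, 126; 2, 2) ≤ (1/2)[3 + √(3² + 4·3·126·125)] = (1/2)[3 + √189009] = 218.8758

Kővári–Sós–Turán: let r_1, ..., r_3 be the row sums and z = Σ r_i the total number of 1s. Each pair of columns can share at most one row with both entries 1 (else a 2×2 all-ones block appears), so Σ_i C(r_i, 2) ≤ C(126, 2) = 7875. By convexity Σ_i C(r_i, 2) ≥ 3·C(z/3, 2) = z(z − 3)/(2·3), giving z² − 3z − 3·126·125 ≤ 0 and hence z ≤ (1/2)[3 + √(9 + 4·47250)] = (1/2)[3 + √189009] ≈ (1/2)(3 + 434.7517) = 218.8758.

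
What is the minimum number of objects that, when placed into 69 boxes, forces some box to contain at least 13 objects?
n = (13 − 1)·69 + 1 = 829

By the generalised pigeonhole principle, to guarantee some box contains ≥ r objects we need more than (r − 1) · k objects total. Threshold: n = (r − 1) · k + 1. With r = 13 and k = 69: n = 12 · 69 + 1 = 828 + 1 = 829. For n = 828 = 12 · 69, we can put exactly 12 objects in every box, avoiding 13 in any single one — so 829 is tight.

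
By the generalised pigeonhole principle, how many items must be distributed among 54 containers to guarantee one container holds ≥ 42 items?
n = (42 − 1)·54 + 1 = 2215

By the generalised pigeonhole principle, to guarantee some box contains ≥ r objects we need more than (r − 1) · k objects total. Threshold: n = (r − 1) · k + 1. With r = 42 and k = 54: n = 41 · 54 + 1 = 2214 + 1 = 2215. For n = 2214 = 41 · 54, we can put exactly 41 objects in every box, avoiding 42 in any single one — so 2215 is tight.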